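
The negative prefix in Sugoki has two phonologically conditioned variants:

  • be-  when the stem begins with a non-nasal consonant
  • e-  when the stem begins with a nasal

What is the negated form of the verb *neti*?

eneti

Since the first consonant of *neti* is /n/ (a nasal), it takes e-, giving *eneti*.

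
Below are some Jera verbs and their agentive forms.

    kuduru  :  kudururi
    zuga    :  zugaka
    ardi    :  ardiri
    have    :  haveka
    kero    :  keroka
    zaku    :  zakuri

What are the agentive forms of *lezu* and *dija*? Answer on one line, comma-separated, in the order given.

Looking at the last vowel of each stem: -ri when the last vowel of the stem is a high vowel (*kuduru*, *ardi*, *zaku*); -ka when the last vowel of the stem is a non-high vowel (*zuga*, *have*, *kero*).
*lezu*: last vowel = /u/, a high vowel → -ri → *lezuri*.
The last vowel of *dija* is /a/, which is a non-high vowel, so the suffix is -ka, giving *dijaka*.

lezuri, dijaka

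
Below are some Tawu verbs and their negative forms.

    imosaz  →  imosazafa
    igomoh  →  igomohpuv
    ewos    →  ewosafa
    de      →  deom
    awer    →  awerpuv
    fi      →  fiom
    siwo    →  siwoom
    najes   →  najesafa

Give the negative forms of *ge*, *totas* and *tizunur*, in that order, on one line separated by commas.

Looking at the final sound of each stem: -afa when the stem ends in a sibilant (*imosaz*, *ewos*, *najes*); -puv when the stem ends in a non-sibilant consonant (*igomoh*, *awer*); -om when the stem ends in a vowel (*de*, *fi*, *siwo*).
*ge* — final sound /e/ (a vowel) → -om → *geom*.
The final sound of *totas* is /s/, which is a sibilant, so the suffix is -afa, giving *totasafa*.
The final sound of *tizunur* is /r/, which is a non-sibilant consonant, so the suffix is -puv, giving *tizunurpuv*.

geom, totasafa, tizunurpuv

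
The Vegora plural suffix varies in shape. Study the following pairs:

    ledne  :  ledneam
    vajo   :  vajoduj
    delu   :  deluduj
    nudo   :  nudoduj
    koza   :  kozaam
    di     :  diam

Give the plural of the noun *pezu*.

The alternation tracks the last vowel of the stem — -duj when the last vowel of the stem is a rounded vowel (*vajo*, *delu*, *nudo*); -am when the last vowel of the stem is an unrounded vowel (*ledne*, *koza*, *di*).
*pezu*: last vowel = /u/, a rounded vowel → -duj → *pezuduj*.

pezuduj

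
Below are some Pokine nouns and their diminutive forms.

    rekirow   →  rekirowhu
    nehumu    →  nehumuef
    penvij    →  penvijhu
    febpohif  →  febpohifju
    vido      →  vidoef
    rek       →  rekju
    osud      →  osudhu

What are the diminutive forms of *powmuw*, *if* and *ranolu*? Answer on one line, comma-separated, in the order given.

The alternation tracks the final sound of the stem — -ju when the stem ends in a voiceless consonant (*febpohif*, *rek*); -hu when the stem ends in a voiced consonant (*rekirow*, *penvij*, *osud*); -ef when the stem ends in a vowel (*nehumu*, *vido*).
Since the final sound of *powmuw* is /w/ (a voiced consonant), it takes -hu, giving *powmuwhu*.
*if*: final sound = /f/, a voiceless consonant → -ju → *ifju*.
*ranolu*: final sound = /u/, a vowel → -ef → *ranoluef*.

powmuwhu, ifju, ranoluef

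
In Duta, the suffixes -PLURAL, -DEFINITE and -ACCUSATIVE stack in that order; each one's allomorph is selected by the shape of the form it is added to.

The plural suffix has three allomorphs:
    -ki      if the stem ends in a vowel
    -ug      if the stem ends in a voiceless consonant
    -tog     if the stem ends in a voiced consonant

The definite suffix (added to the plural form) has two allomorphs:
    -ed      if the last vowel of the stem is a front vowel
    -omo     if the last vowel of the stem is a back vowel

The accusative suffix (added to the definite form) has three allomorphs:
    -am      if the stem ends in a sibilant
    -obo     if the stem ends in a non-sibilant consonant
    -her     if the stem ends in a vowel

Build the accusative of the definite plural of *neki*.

*neki*: final sound = /i/, a vowel → -ki → *nekiki*.
The plural form *nekiki* — last vowel /i/ (a front vowel) → -ed → *nekikied*.
The definite form *nekikied* — final sound /d/ (a non-sibilant consonant) → -obo → *nekikiedobo*.

nekikiedobo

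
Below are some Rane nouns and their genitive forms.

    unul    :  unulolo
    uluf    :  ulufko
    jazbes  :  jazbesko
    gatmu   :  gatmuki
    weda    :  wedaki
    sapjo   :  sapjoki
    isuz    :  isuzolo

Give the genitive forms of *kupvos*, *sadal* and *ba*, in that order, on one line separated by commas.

The alternation tracks the final sound of the stem — -ko when the stem ends in a voiceless consonant (*uluf*, *jazbes*); -olo when the stem ends in a voiced consonant (*unul*, *isuz*); -ki when the stem ends in a vowel (*gatmu*, *weda*, *sapjo*).
The final sound of *kupvos* is /s/, which is a voiceless consonant, so the suffix is -ko, giving *kupvosko*.
*sadal*: final sound = /l/, a voiced consonant → -olo → *sadalolo*.
The final sound of *ba* is /a/, which is a vowel, so the suffix is -ki, giving *baki*.

kupvosko, sadalolo, baki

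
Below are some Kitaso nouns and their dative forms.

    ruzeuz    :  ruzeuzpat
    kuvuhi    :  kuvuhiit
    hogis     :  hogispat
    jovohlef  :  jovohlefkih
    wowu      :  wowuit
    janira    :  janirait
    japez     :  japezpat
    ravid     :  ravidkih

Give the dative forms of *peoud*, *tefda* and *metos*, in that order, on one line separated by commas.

The suffix is conditioned by the final sound: -pat when the stem ends in a sibilant (*ruzeuz*, *hogis*, *japez*); -kih when the stem ends in a non-sibilant consonant (*jovohlef*, *ravid*); -it when the stem ends in a vowel (*kuvuhi*, *wowu*, *janira*).
The final sound of *peoud* is /d/, which is a non-sibilant consonant, so the suffix is -kih, giving *peoudkih*.
Since the final sound of *tefda* is /a/ (a vowel), it takes -it, giving *tefdait*.
The final sound of *metos* is /s/, which is a sibilant, so the suffix is -pat, giving *metospat*.

peoudkih, tefdait, metospat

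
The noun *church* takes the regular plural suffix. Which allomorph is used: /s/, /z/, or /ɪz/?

The stem *church* ends in a sibilant (/s, z, ʃ, ʒ, tʃ, dʒ/).
The plural suffix surfaces as /ɪz/ after sibilants, /s/ after other voiceless consonants, and /z/ after other voiced sounds.
So the plural -s on *church* is pronounced /ɪz/.

/ɪz/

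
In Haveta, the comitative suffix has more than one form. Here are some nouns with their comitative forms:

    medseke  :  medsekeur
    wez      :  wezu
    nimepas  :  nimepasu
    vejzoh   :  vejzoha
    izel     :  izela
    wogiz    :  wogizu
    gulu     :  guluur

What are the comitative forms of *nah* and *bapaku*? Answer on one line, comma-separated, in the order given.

The suffix is conditioned by the final sound: -u when the stem ends in a sibilant (*wez*, *nimepas*, *wogiz*); -a when the stem ends in a non-sibilant consonant (*vejzoh*, *izel*); -ur when the stem ends in a vowel (*medseke*, *gulu*).
*nah* — final sound /h/ (a non-sibilant consonant) → -a → *naha*.
*bapaku*: final sound = /u/, a vowel → -ur → *bapakuur*.

naha, bapakuur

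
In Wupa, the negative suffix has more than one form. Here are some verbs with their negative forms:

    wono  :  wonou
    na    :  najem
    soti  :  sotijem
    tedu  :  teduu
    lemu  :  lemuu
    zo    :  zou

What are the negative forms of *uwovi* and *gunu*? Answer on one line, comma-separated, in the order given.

uwovijem, gunuu

Looking at the last vowel of each stem: -u when the last vowel of the stem is a rounded vowel (*wono*, *tedu*, *lemu*, *zo*); -jem when the last vowel of the stem is an unrounded vowel (*na*, *soti*).
Since the last vowel of *uwovi* is /i/ (an unrounded vowel), it takes -jem, giving *uwovijem*.
The last vowel of *gunu* is /u/, which is a rounded vowel, so the suffix is -u, giving *gunuu*.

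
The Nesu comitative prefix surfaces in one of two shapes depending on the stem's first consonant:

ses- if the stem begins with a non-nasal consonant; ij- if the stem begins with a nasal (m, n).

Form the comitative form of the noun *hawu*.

seshawu

The first consonant of *hawu* is /h/, which is non-nasal, so the prefix is ses-, giving *seshawu*.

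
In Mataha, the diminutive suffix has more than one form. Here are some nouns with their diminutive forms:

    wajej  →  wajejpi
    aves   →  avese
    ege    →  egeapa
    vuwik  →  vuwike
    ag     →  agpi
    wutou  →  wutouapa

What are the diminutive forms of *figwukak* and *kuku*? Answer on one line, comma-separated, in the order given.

The suffix is conditioned by the final sound: -e when the stem ends in a voiceless consonant (*aves*, *vuwik*); -pi when the stem ends in a voiced consonant (*wajej*, *ag*); -apa when the stem ends in a vowel (*ege*, *wutou*).
Since the final sound of *figwukak* is /k/ (a voiceless consonant), it takes -e, giving *figwukake*.
*kuku*: final sound = /u/, a vowel → -apa → *kukuapa*.

figwukake, kukuapa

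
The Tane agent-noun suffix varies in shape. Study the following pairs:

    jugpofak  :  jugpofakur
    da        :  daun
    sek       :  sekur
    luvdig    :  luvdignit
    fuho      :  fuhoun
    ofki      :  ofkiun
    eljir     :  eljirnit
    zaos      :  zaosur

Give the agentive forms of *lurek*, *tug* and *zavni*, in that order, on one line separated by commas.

lurekur, tugnit, zavniun

The pattern is voicing of the final sound: -ur when the stem ends in a voiceless consonant (*jugpofak*, *sek*, *zaos*); -nit when the stem ends in a voiced consonant (*luvdig*, *eljir*); -un when the stem ends in a vowel (*da*, *fuho*, *ofki*).
*lurek* — final sound /k/ (a voiceless consonant) → -ur → *lurekur*.
Since the final sound of *tug* is /g/ (a voiced consonant), it takes -nit, giving *tugnit*.
*zavni*: final sound = /i/, a vowel → -un → *zavniun*.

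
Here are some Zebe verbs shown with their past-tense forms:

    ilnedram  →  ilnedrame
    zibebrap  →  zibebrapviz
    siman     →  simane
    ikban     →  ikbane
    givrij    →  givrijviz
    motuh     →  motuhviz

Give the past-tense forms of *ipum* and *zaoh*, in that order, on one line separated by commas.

The pattern is nasality of the final consonant: -e when the stem ends in a nasal (*ilnedram*, *siman*, *ikban*); -viz when the stem ends in a non-nasal consonant (*zibebrap*, *givrij*, *motuh*).
Since the final consonant of *ipum* is /m/ (a nasal), it takes -e, giving *ipume*.
The final consonant of *zaoh* is /h/, which is non-nasal, so the suffix is -viz, giving *zaohviz*.

ipume, zaohviz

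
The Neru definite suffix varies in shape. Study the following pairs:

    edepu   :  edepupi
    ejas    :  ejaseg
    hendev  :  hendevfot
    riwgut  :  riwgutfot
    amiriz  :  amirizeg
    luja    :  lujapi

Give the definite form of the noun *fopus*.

Looking at the final sound of each stem: -eg when the stem ends in a sibilant (*ejas*, *amiriz*); -fot when the stem ends in a non-sibilant consonant (*hendev*, *riwgut*); -pi when the stem ends in a vowel (*edepu*, *luja*).
The final sound of *fopus* is /s/, which is a sibilant, so the suffix is -eg, giving *fopuseg*.

fopuseg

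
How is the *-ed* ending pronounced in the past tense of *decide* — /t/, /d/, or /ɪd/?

The stem *decide* ends in /t/ or /d/.
The -ed suffix is realized as /ɪd/ after /t, d/; as /t/ after other voiceless consonants; and as /d/ after other voiced sounds.
So -ed on *decide* is pronounced /ɪd/.

/ɪd/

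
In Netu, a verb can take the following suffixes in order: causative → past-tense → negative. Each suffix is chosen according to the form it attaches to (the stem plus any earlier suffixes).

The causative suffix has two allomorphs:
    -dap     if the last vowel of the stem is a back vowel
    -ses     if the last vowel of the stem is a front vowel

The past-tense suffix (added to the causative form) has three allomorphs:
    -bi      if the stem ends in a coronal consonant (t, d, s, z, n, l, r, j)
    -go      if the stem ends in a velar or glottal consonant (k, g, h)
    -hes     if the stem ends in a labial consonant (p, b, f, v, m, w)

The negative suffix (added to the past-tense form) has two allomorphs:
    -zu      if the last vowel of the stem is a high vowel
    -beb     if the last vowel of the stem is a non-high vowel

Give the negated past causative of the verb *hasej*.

hasejsesbizu

*hasej*: last vowel = /e/, a front vowel → -ses → *hasejses*.
The causative form *hasejses*: final consonant = /s/, coronal → -bi → *hasejsesbi*.
The past-tense form *hasejsesbi*: last vowel = /i/, a high vowel → -zu → *hasejsesbizu*.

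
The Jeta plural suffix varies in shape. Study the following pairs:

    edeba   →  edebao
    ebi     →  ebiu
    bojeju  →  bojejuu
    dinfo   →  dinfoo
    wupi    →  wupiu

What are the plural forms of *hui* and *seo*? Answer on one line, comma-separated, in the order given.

Looking at the last vowel of each stem: -u when the last vowel of the stem is a high vowel (*ebi*, *bojeju*, *wupi*); -o when the last vowel of the stem is a non-high vowel (*edeba*, *dinfo*).
*hui*: last vowel = /i/, a high vowel → -u → *huiu*.
The last vowel of *seo* is /o/, which is a non-high vowel, so the suffix is -o, giving *seoo*.

huiu, seoo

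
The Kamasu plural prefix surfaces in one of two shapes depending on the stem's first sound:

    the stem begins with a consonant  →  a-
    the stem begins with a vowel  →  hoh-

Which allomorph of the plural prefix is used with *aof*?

Since the first sound of *aof* is /a/ (a vowel), it takes hoh-.

hoh-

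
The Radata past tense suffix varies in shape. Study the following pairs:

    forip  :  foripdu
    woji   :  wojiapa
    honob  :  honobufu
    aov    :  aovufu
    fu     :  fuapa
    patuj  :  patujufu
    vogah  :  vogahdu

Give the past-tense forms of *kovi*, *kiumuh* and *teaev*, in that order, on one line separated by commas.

Looking at the final sound of each stem: -du when the stem ends in a voiceless consonant (*forip*, *vogah*); -ufu when the stem ends in a voiced consonant (*honob*, *aov*, *patuj*); -apa when the stem ends in a vowel (*woji*, *fu*).
The final sound of *kovi* is /i/, which is a vowel, so the suffix is -apa, giving *koviapa*.
*kiumuh* — final sound /h/ (a voiceless consonant) → -du → *kiumuhdu*.
Since the final sound of *teaev* is /v/ (a voiced consonant), it takes -ufu, giving *teaevufu*.

koviapa, kiumuhdu, teaevufu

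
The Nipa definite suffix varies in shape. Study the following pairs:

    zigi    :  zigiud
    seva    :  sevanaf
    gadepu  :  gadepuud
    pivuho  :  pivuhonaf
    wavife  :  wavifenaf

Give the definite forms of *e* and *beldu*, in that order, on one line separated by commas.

enaf, belduud

The alternation tracks the last vowel of the stem — -ud when the last vowel of the stem is a high vowel (*zigi*, *gadepu*); -naf when the last vowel of the stem is a non-high vowel (*seva*, *pivuho*, *wavife*).
*e* — last vowel /e/ (a non-high vowel) → -naf → *enaf*.
Since the last vowel of *beldu* is /u/ (a high vowel), it takes -ud, giving *belduud*.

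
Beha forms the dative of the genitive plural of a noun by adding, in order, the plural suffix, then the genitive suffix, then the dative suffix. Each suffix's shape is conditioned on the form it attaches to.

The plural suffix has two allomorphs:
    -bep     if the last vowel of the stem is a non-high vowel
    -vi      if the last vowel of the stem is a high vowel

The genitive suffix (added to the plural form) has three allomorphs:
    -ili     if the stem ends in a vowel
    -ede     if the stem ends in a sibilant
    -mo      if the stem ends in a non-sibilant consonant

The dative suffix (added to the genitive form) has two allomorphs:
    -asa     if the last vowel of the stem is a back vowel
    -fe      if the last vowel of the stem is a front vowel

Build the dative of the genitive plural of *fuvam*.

*fuvam*: last vowel = /a/, a non-high vowel → -bep → *fuvambep*.
The final sound of the plural form *fuvambep* is /p/, which is a non-sibilant consonant, so the genitive suffix is -mo, giving *fuvambepmo*.
The genitive form *fuvambepmo*: last vowel = /o/, a back vowel → -asa → *fuvambepmoasa*.

fuvambepmoasa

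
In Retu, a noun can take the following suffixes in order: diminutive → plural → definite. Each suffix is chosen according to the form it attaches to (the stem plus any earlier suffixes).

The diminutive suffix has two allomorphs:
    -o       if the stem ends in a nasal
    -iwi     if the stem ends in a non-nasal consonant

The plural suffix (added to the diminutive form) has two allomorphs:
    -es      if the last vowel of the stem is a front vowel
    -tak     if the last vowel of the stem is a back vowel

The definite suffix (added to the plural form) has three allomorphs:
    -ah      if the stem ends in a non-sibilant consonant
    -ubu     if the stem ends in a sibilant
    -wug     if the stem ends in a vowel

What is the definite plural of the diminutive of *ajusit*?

ajusitiwiesubu

*ajusit*: final consonant = /t/, non-nasal → -iwi → *ajusitiwi*.
The last vowel of the diminutive form *ajusitiwi* is /i/, which is a front vowel, so the plural suffix is -es, giving *ajusitiwies*.
The final sound of the plural form *ajusitiwies* is /s/, which is a sibilant, so the definite suffix is -ubu, giving *ajusitiwiesubu*.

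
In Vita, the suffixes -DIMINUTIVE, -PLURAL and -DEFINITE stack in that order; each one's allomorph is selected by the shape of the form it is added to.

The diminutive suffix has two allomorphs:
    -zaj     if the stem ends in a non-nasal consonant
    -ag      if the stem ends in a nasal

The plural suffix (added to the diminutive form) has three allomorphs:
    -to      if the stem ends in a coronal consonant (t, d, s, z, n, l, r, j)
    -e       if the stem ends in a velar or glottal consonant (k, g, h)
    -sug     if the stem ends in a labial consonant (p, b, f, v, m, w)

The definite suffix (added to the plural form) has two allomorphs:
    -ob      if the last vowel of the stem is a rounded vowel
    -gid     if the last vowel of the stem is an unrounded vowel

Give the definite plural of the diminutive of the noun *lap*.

*lap* — final consonant /p/ (non-nasal) → -zaj → *lapzaj*.
Since the final consonant of the diminutive form *lapzaj* is /j/ (coronal), it takes -to, giving *lapzajto*.
The plural form *lapzajto* — last vowel /o/ (a rounded vowel) → -ob → *lapzajtoob*.

lapzajtoob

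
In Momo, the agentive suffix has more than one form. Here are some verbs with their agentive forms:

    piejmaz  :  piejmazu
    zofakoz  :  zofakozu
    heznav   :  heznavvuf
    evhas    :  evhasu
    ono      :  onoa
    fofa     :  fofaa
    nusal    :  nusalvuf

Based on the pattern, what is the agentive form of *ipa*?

ipaa

The suffix is conditioned by the final sound: -u when the stem ends in a sibilant (*piejmaz*, *zofakoz*, *evhas*); -vuf when the stem ends in a non-sibilant consonant (*heznav*, *nusal*); -a when the stem ends in a vowel (*ono*, *fofa*).
The final sound of *ipa* is /a/, which is a vowel, so the suffix is -a, giving *ipaa*.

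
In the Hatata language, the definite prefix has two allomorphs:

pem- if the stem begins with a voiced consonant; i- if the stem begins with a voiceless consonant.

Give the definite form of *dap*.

pemdap

Since the first consonant of *dap* is /d/ (voiced), it takes pem-, giving *pemdap*.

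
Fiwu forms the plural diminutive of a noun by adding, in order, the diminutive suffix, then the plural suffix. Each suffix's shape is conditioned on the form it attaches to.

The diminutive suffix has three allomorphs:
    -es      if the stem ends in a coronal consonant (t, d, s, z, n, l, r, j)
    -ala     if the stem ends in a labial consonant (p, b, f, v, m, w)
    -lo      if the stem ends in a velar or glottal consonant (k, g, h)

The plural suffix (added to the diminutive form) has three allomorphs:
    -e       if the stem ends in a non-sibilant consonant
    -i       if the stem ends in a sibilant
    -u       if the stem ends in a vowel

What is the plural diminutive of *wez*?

The final consonant of *wez* is /z/, which is coronal, so the diminutive suffix is -es, giving *wezes*.
The diminutive form *wezes* — final sound /s/ (a sibilant) → -i → *wezesi*.

wezesi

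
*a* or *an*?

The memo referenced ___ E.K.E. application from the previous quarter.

an

The indefinite article is chosen by the initial *sound* of the following word, not its spelling.
The initialism *E.K.E.* is read letter by letter; the first letter, E, is pronounced /iː/, which begins with a vowel sound.
So the article is *an*: The memo referenced an E.K.E. application from the previous quarter.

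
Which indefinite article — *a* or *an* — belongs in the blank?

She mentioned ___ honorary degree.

an

The indefinite article is chosen by the initial *sound* of the following word, not its spelling.
*honorary* begins with the sound /ɒ/ (silent h) — a vowel sound.
So the article is *an*: She mentioned an honorary degree.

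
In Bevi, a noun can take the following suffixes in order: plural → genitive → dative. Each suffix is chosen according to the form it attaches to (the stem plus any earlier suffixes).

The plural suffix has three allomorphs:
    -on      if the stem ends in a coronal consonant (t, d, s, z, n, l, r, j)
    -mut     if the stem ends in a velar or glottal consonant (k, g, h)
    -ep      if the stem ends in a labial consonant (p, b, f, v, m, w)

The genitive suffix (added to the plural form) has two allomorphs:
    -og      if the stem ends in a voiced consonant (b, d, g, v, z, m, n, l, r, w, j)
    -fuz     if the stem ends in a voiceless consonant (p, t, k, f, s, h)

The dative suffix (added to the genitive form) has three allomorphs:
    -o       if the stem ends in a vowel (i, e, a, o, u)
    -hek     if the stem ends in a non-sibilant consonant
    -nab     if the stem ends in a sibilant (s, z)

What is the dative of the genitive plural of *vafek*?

vafekmutfuznab

*vafek* — final consonant /k/ (velar/glottal) → -mut → *vafekmut*.
The plural form *vafekmut*: final consonant = /t/, voiceless → -fuz → *vafekmutfuz*.
The genitive form *vafekmutfuz*: final sound = /z/, a sibilant → -nab → *vafekmutfuznab*.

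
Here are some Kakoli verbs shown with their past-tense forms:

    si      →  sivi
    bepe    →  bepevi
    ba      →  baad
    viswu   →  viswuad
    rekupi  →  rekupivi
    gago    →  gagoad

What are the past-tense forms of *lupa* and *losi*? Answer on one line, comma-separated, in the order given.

lupaad, losivi

The pattern is front/back vowel harmony: -vi when the last vowel of the stem is a front vowel (*si*, *bepe*, *rekupi*); -ad when the last vowel of the stem is a back vowel (*ba*, *viswu*, *gago*).
The last vowel of *lupa* is /a/, which is a back vowel, so the suffix is -ad, giving *lupaad*.
The last vowel of *losi* is /i/, which is a front vowel, so the suffix is -vi, giving *losivi*.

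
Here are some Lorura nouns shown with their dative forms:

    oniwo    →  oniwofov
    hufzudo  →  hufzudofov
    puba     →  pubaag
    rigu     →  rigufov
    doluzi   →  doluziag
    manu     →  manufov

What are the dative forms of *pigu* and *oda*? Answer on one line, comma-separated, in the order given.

pigufov, odaag

The pattern is rounding harmony: -fov when the last vowel of the stem is a rounded vowel (*oniwo*, *hufzudo*, *rigu*, *manu*); -ag when the last vowel of the stem is an unrounded vowel (*puba*, *doluzi*).
Since the last vowel of *pigu* is /u/ (a rounded vowel), it takes -fov, giving *pigufov*.
Since the last vowel of *oda* is /a/ (an unrounded vowel), it takes -ag, giving *odaag*.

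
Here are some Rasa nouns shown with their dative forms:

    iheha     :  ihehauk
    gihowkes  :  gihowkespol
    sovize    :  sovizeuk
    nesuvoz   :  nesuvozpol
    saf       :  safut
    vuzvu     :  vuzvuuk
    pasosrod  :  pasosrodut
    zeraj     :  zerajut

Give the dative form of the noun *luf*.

lufut

The pattern is sibilance of the final sound: -pol when the stem ends in a sibilant (*gihowkes*, *nesuvoz*); -ut when the stem ends in a non-sibilant consonant (*saf*, *pasosrod*, *zeraj*); -uk when the stem ends in a vowel (*iheha*, *sovize*, *vuzvu*).
Since the final sound of *luf* is /f/ (a non-sibilant consonant), it takes -ut, giving *lufut*.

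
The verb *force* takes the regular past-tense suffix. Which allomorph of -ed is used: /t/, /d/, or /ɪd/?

The stem *force* ends in a voiceless consonant other than /t/.
The -ed suffix is realized as /ɪd/ after /t, d/; as /t/ after other voiceless consonants; and as /d/ after other voiced sounds.
So -ed on *force* is pronounced /t/.

/t/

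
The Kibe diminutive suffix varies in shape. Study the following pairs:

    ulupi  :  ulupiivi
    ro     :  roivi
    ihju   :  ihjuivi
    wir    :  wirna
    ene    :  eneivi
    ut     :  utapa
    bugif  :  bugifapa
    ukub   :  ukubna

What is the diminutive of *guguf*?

gugufapa

Looking at the final sound of each stem: -apa when the stem ends in a voiceless consonant (*ut*, *bugif*); -na when the stem ends in a voiced consonant (*wir*, *ukub*); -ivi when the stem ends in a vowel (*ulupi*, *ro*, *ihju*, *ene*).
Since the final sound of *guguf* is /f/ (a voiceless consonant), it takes -apa, giving *gugufapa*.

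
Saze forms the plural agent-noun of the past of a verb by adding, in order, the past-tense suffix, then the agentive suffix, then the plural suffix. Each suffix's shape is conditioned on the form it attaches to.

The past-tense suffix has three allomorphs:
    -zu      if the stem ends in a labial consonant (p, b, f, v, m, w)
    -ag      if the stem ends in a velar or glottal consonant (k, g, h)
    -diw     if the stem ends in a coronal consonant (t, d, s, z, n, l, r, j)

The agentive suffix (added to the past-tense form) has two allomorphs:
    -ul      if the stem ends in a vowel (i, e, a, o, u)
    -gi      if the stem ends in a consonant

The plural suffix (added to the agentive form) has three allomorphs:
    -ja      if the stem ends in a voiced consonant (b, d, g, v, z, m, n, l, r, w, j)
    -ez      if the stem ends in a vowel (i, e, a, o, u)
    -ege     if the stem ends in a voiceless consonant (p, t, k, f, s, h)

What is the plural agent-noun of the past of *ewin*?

ewindiwgiez

The final consonant of *ewin* is /n/, which is coronal, so the past-tense suffix is -diw, giving *ewindiw*.
The past-tense form *ewindiw* — final sound /w/ (a consonant) → -gi → *ewindiwgi*.
The agentive form *ewindiwgi* — final sound /i/ (a vowel) → -ez → *ewindiwgiez*.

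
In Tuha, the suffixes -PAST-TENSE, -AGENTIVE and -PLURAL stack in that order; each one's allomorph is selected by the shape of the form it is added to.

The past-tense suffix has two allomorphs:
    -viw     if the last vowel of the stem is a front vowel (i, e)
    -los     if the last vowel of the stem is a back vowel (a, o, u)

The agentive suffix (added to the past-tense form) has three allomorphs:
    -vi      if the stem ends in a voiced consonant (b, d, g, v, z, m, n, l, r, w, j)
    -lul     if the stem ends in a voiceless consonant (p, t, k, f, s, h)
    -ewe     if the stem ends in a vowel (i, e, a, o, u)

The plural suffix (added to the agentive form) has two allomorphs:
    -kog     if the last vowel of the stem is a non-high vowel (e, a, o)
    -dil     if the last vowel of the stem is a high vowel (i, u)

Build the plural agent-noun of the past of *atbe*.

atbeviwvidil

*atbe*: last vowel = /e/, a front vowel → -viw → *atbeviw*.
Since the final sound of the past-tense form *atbeviw* is /w/ (a voiced consonant), it takes -vi, giving *atbeviwvi*.
The last vowel of the agentive form *atbeviwvi* is /i/, which is a high vowel, so the plural suffix is -dil, giving *atbeviwvidil*.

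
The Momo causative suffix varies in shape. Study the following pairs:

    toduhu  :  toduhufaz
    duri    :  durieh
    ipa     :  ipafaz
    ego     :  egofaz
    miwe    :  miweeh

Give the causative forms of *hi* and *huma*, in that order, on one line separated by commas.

hieh, humafaz

The suffix is conditioned by the last vowel: -eh when the last vowel of the stem is a front vowel (*duri*, *miwe*); -faz when the last vowel of the stem is a back vowel (*toduhu*, *ipa*, *ego*).
*hi* — last vowel /i/ (a front vowel) → -eh → *hieh*.
The last vowel of *huma* is /a/, which is a back vowel, so the suffix is -faz, giving *humafaz*.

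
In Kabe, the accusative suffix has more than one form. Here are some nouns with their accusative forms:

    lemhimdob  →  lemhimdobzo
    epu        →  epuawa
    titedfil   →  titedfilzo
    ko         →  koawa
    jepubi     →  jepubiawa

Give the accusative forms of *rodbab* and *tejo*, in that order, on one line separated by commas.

The alternation tracks the final sound of the stem — -zo when the stem ends in a consonant (*lemhimdob*, *titedfil*); -awa when the stem ends in a vowel (*epu*, *ko*, *jepubi*).
*rodbab*: final sound = /b/, a consonant → -zo → *rodbabzo*.
*tejo*: final sound = /o/, a vowel → -awa → *tejoawa*.

rodbabzo, tejoawa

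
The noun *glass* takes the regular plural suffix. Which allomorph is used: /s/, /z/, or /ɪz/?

The stem *glass* ends in a sibilant (/s, z, ʃ, ʒ, tʃ, dʒ/).
The plural suffix surfaces as /ɪz/ after sibilants, /s/ after other voiceless consonants, and /z/ after other voiced sounds.
So the plural -s on *glass* is pronounced /ɪz/.

/ɪz/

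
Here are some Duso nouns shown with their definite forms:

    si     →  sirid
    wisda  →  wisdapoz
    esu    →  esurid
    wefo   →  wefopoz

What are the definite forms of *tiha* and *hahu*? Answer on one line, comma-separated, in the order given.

tihapoz, hahurid

The pattern is height harmony: -rid when the last vowel of the stem is a high vowel (*si*, *esu*); -poz when the last vowel of the stem is a non-high vowel (*wisda*, *wefo*).
The last vowel of *tiha* is /a/, which is a non-high vowel, so the suffix is -poz, giving *tihapoz*.
*hahu*: last vowel = /u/, a high vowel → -rid → *hahurid*.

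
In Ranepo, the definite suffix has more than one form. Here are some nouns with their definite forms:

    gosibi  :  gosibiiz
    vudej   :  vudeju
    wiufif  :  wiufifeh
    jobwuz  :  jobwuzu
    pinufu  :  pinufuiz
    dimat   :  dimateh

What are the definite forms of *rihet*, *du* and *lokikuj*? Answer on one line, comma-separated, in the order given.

The alternation tracks the final sound of the stem — -eh when the stem ends in a voiceless consonant (*wiufif*, *dimat*); -u when the stem ends in a voiced consonant (*vudej*, *jobwuz*); -iz when the stem ends in a vowel (*gosibi*, *pinufu*).
The final sound of *rihet* is /t/, which is a voiceless consonant, so the suffix is -eh, giving *riheteh*.
*du* — final sound /u/ (a vowel) → -iz → *duiz*.
*lokikuj* — final sound /j/ (a voiced consonant) → -u → *lokikuju*.

riheteh, duiz, lokikuju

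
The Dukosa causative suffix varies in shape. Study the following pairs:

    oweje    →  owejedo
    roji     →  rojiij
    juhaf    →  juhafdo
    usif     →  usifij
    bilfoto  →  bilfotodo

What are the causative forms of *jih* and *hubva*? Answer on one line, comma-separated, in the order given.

The suffix is conditioned by the last vowel: -ij when the last vowel of the stem is a high vowel (*roji*, *usif*); -do when the last vowel of the stem is a non-high vowel (*oweje*, *juhaf*, *bilfoto*).
Since the last vowel of *jih* is /i/ (a high vowel), it takes -ij, giving *jihij*.
The last vowel of *hubva* is /a/, which is a non-high vowel, so the suffix is -do, giving *hubvado*.

jihij, hubvado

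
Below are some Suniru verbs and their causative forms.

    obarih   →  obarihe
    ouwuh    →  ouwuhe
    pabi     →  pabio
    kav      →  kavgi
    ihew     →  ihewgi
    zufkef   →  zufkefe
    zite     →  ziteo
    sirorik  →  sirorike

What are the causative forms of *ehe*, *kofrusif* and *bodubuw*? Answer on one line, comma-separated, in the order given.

eheo, kofrusife, bodubuwgi

The suffix is conditioned by the final sound: -e when the stem ends in a voiceless consonant (*obarih*, *ouwuh*, *zufkef*, *sirorik*); -gi when the stem ends in a voiced consonant (*kav*, *ihew*); -o when the stem ends in a vowel (*pabi*, *zite*).
Since the final sound of *ehe* is /e/ (a vowel), it takes -o, giving *eheo*.
*kofrusif*: final sound = /f/, a voiceless consonant → -e → *kofrusife*.
The final sound of *bodubuw* is /w/, which is a voiced consonant, so the suffix is -gi, giving *bodubuwgi*.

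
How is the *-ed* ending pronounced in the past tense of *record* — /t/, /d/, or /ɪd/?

/ɪd/

The stem *record* ends in /t/ or /d/.
The -ed suffix is realized as /ɪd/ after /t, d/; as /t/ after other voiceless consonants; and as /d/ after other voiced sounds.
So -ed on *record* is pronounced /ɪd/.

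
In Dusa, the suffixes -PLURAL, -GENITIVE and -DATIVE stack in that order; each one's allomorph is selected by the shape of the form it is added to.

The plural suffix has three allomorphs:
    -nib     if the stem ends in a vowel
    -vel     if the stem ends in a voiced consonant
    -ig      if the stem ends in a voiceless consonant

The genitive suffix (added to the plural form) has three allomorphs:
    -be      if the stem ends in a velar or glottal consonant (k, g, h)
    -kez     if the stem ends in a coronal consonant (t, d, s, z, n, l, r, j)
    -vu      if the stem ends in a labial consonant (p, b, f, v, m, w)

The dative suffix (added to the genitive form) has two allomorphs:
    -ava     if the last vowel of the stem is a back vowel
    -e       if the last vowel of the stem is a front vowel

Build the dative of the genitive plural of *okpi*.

okpinibvuava

*okpi* — final sound /i/ (a vowel) → -nib → *okpinib*.
The plural form *okpinib* — final consonant /b/ (labial) → -vu → *okpinibvu*.
Since the last vowel of the genitive form *okpinibvu* is /u/ (a back vowel), it takes -ava, giving *okpinibvuava*.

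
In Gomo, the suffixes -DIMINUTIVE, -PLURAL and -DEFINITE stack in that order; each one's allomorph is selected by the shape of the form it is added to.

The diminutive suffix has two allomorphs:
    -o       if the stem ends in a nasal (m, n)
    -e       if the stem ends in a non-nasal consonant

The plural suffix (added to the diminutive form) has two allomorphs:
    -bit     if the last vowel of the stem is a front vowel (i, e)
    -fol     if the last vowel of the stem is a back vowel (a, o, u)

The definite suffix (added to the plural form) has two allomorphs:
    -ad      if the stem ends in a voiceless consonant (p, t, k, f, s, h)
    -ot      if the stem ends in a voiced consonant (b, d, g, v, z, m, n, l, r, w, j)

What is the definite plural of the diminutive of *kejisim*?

kejisimofolot

Since the final consonant of *kejisim* is /m/ (a nasal), it takes -o, giving *kejisimo*.
The diminutive form *kejisimo* — last vowel /o/ (a back vowel) → -fol → *kejisimofol*.
The final consonant of the plural form *kejisimofol* is /l/, which is voiced, so the definite suffix is -ot, giving *kejisimofolot*.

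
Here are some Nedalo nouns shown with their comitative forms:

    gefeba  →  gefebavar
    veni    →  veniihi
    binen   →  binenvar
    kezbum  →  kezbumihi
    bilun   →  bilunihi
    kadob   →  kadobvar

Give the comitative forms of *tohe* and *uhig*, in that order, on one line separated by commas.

tohevar, uhigihi

Looking at the last vowel of each stem: -ihi when the last vowel of the stem is a high vowel (*veni*, *kezbum*, *bilun*); -var when the last vowel of the stem is a non-high vowel (*gefeba*, *binen*, *kadob*).
Since the last vowel of *tohe* is /e/ (a non-high vowel), it takes -var, giving *tohevar*.
*uhig* — last vowel /i/ (a high vowel) → -ihi → *uhigihi*.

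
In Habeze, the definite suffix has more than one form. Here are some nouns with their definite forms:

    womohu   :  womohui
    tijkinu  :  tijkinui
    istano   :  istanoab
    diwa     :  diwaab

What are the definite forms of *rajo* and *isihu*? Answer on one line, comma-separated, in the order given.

rajoab, isihui

The alternation tracks the last vowel of the stem — -i when the last vowel of the stem is a high vowel (*womohu*, *tijkinu*); -ab when the last vowel of the stem is a non-high vowel (*istano*, *diwa*).
Since the last vowel of *rajo* is /o/ (a non-high vowel), it takes -ab, giving *rajoab*.
*isihu*: last vowel = /u/, a high vowel → -i → *isihui*.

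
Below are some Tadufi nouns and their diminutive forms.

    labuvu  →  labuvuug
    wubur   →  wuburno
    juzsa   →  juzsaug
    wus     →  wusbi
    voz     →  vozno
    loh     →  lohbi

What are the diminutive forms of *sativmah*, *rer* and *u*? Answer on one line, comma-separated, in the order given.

sativmahbi, rerno, uug

The alternation tracks the final sound of the stem — -bi when the stem ends in a voiceless consonant (*wus*, *loh*); -no when the stem ends in a voiced consonant (*wubur*, *voz*); -ug when the stem ends in a vowel (*labuvu*, *juzsa*).
*sativmah*: final sound = /h/, a voiceless consonant → -bi → *sativmahbi*.
*rer* — final sound /r/ (a voiced consonant) → -no → *rerno*.
*u* — final sound /u/ (a vowel) → -ug → *uug*.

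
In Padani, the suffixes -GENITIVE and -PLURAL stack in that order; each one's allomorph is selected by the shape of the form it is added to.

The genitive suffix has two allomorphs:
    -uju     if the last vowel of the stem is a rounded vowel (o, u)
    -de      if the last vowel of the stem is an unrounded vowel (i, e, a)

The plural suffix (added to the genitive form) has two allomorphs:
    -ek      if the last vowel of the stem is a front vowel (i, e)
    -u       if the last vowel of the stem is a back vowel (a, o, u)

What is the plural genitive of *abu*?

Since the last vowel of *abu* is /u/ (a rounded vowel), it takes -uju, giving *abuuju*.
Since the last vowel of the genitive form *abuuju* is /u/ (a back vowel), it takes -u, giving *abuujuu*.

abuujuu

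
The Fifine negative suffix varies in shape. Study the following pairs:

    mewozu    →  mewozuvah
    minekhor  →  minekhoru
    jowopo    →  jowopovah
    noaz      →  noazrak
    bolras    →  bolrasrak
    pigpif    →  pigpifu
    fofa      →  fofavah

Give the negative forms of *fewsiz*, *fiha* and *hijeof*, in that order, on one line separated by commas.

The suffix is conditioned by the final sound: -rak when the stem ends in a sibilant (*noaz*, *bolras*); -u when the stem ends in a non-sibilant consonant (*minekhor*, *pigpif*); -vah when the stem ends in a vowel (*mewozu*, *jowopo*, *fofa*).
*fewsiz* — final sound /z/ (a sibilant) → -rak → *fewsizrak*.
*fiha* — final sound /a/ (a vowel) → -vah → *fihavah*.
*hijeof* — final sound /f/ (a non-sibilant consonant) → -u → *hijeofu*.

fewsizrak, fihavah, hijeofu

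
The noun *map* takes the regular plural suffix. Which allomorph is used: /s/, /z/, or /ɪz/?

/s/

The stem *map* ends in a voiceless non-sibilant consonant.
The plural suffix surfaces as /ɪz/ after sibilants, /s/ after other voiceless consonants, and /z/ after other voiced sounds.
So the plural -s on *map* is pronounced /s/.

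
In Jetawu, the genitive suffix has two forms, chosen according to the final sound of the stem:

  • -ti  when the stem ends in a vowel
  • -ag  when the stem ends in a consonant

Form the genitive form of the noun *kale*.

kaleti

*kale* — final sound /e/ (a vowel) → -ti → *kaleti*.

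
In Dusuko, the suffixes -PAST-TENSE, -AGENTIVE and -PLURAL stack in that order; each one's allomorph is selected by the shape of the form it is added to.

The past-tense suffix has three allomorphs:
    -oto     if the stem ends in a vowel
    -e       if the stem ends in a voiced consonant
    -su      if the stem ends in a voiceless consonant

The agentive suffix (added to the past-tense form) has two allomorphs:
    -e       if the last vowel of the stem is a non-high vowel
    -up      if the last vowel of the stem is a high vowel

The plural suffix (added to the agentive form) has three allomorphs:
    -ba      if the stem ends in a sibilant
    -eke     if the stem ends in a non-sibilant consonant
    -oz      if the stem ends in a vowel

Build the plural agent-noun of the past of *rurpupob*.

*rurpupob*: final sound = /b/, a voiced consonant → -e → *rurpupobe*.
The last vowel of the past-tense form *rurpupobe* is /e/, which is a non-high vowel, so the agentive suffix is -e, giving *rurpupobee*.
Since the final sound of the agentive form *rurpupobee* is /e/ (a vowel), it takes -oz, giving *rurpupobeeoz*.

rurpupobeeoz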